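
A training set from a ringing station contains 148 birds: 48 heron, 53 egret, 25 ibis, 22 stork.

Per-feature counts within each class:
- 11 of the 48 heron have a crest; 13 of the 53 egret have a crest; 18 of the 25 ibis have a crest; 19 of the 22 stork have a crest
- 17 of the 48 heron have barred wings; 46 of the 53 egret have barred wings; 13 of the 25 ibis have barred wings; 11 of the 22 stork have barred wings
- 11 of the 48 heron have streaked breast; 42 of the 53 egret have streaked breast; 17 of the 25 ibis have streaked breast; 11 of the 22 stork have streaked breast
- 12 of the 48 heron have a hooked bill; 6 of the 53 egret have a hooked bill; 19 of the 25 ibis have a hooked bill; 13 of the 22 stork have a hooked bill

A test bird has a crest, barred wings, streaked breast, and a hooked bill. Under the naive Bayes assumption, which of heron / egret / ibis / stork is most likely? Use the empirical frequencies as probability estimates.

heron: (48/148) × (11/48) × (17/48) × (11/48) × (12/48) ≈ 0.0015081
egret: (53/148) × (13/53) × (46/53) × (42/53) × (6/53) ≈ 0.00683931
ibis: (25/148) × (18/25) × (13/25) × (17/25) × (19/25) ≈ 0.0326841
stork: (22/148) × (19/22) × (11/22) × (11/22) × (13/22) ≈ 0.018965
Highest score → ibis.

ibis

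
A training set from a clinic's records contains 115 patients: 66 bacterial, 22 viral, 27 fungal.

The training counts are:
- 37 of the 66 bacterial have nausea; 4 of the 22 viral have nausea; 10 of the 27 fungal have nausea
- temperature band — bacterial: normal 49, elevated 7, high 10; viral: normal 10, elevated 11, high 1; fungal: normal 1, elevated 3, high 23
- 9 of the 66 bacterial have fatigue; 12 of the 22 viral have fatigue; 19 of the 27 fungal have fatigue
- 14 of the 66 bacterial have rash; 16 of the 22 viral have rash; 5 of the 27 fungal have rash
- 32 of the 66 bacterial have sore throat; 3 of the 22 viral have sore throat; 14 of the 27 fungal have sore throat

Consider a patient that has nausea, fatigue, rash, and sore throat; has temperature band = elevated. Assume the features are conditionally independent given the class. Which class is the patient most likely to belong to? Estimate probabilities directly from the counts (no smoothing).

bacterial: (66/115) × (37/66) × (7/66) × (9/66) × (14/66) × (32/66) ≈ 0.000478571
viral: (22/115) × (4/22) × (11/22) × (12/22) × (16/22) × (3/22) ≈ 0.000940777
fungal: (27/115) × (10/27) × (3/27) × (19/27) × (5/27) × (14/27) ≈ 0.00065286
Highest score → viral.

viral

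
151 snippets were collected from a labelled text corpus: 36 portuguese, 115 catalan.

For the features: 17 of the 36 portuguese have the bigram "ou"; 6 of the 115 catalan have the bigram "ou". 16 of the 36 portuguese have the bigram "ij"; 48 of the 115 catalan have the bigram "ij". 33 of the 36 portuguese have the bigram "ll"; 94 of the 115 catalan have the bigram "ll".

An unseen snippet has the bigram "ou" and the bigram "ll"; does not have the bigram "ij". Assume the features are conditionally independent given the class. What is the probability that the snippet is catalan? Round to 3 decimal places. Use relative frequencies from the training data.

0.248

portuguese: (36/151) × (17/36) × (20/36) × (33/36) ≈ 0.0573338
catalan: (115/151) × (6/115) × (67/115) × (94/115) ≈ 0.0189226
P(catalan | x) = 0.0189226 / 0.0762564 ≈ 0.248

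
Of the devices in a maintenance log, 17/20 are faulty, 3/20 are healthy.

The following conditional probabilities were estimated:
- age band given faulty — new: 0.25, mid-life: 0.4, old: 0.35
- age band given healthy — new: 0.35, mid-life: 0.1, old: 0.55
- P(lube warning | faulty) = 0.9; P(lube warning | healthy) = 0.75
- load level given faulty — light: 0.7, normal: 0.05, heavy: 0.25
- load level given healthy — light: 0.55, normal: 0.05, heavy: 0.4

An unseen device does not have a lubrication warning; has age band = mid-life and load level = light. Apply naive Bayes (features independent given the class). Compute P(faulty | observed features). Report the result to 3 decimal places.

0.920

faulty: 0.85 × 0.4 × (1−0.9) × 0.7 = 0.0238
healthy: 0.15 × 0.1 × (1−0.75) × 0.55 = 0.0020625
P(faulty | x) = 0.0238 / 0.0258625 ≈ 0.920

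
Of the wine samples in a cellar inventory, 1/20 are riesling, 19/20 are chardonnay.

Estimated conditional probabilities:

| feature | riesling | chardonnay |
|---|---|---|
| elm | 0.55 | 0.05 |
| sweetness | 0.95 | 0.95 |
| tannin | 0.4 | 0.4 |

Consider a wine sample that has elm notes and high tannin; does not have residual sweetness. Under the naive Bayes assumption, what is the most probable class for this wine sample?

riesling: 0.05 × 0.55 × (1−0.95) × 0.4 = 0.00055
chardonnay: 0.95 × 0.05 × (1−0.95) × 0.4 = 0.00095
Highest score → chardonnay.

chardonnay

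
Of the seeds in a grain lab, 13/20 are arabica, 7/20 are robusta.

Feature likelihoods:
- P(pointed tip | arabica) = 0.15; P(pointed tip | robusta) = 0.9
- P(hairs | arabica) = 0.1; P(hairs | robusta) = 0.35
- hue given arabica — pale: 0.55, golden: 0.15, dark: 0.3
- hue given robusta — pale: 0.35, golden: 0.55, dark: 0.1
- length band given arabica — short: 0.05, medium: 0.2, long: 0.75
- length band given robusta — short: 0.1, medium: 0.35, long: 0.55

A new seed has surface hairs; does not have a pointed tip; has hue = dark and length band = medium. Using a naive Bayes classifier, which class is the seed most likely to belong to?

arabica: 0.65 × (1−0.15) × 0.1 × 0.3 × 0.2 = 0.003315
robusta: 0.35 × (1−0.9) × 0.35 × 0.1 × 0.35 = 0.00042875
Highest score → arabica.

arabica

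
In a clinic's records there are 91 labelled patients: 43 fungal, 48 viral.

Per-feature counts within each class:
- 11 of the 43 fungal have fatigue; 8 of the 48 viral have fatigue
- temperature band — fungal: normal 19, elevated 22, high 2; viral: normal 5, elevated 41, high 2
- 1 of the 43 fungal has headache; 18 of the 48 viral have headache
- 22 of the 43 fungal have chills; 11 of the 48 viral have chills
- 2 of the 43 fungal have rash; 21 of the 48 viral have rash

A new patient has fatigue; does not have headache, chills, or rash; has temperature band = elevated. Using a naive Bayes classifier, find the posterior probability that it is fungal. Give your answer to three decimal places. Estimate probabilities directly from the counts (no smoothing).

0.580

fungal: (43/91) × (11/43) × (22/43) × (42/43) × (21/43) × (41/43) ≈ 0.0281289
viral: (48/91) × (8/48) × (41/48) × (30/48) × (37/48) × (27/48) ≈ 0.0203495
P(fungal | x) = 0.0281289 / 0.0484784 ≈ 0.580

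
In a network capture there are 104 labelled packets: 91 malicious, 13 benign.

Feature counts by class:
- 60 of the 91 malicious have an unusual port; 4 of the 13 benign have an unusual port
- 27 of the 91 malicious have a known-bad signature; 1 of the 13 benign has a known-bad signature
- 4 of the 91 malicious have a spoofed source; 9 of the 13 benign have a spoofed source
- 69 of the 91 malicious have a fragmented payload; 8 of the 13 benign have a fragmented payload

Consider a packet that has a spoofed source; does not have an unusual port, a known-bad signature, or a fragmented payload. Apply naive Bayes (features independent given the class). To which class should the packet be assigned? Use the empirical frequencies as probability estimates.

benign

malicious: (91/104) × (31/91) × (64/91) × (4/91) × (22/91) ≈ 0.00222775
benign: (13/104) × (9/13) × (12/13) × (9/13) × (5/13) ≈ 0.0212703
Highest score → benign.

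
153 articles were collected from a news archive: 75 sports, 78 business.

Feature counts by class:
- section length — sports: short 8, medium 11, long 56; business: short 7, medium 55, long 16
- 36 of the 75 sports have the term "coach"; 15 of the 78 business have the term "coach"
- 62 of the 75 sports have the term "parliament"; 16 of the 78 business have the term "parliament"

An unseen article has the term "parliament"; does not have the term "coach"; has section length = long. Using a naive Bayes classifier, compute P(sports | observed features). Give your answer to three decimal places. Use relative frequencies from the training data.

0.901

sports: (75/153) × (56/75) × (39/75) × (62/75) ≈ 0.157337
business: (78/153) × (16/78) × (63/78) × (16/78) ≈ 0.0173261
P(sports | x) = 0.157337 / 0.1746631 ≈ 0.901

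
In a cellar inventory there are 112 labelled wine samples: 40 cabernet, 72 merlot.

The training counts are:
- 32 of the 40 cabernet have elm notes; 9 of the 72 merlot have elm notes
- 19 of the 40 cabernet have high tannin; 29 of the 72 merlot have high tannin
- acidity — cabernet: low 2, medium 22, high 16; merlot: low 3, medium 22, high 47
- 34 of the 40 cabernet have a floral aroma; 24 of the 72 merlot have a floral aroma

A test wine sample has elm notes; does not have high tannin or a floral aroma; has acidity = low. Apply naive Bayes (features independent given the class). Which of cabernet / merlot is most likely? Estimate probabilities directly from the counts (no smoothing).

merlot

cabernet: (40/112) × (32/40) × (21/40) × (2/40) × (6/40) = 0.001125
merlot: (72/112) × (9/72) × (43/72) × (3/72) × (48/72) ≈ 0.00133309
Highest score → merlot.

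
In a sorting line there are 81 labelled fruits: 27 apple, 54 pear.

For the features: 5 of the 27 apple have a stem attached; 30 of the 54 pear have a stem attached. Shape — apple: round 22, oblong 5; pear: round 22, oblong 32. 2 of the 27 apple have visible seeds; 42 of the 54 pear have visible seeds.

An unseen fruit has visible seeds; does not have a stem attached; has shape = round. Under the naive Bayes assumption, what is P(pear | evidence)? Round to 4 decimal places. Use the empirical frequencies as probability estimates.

apple: (27/81) × (22/27) × (22/27) × (2/27) ≈ 0.0163932
pear: (54/81) × (24/54) × (22/54) × (42/54) ≈ 0.0938881
P(pear | x) = 0.0938881 / 0.1102813 ≈ 0.8514

0.8514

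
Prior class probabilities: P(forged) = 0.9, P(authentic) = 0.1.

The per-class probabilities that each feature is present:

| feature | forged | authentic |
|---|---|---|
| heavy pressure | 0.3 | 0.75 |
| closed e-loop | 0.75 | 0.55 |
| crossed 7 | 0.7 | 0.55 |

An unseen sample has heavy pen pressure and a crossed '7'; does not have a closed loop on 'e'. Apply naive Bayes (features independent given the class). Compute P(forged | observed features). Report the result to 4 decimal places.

forged: 0.9 × 0.3 × (1−0.75) × 0.7 = 0.04725
authentic: 0.1 × 0.75 × (1−0.55) × 0.55 = 0.0185625
P(forged | x) = 0.04725 / 0.0658125 ≈ 0.7179

0.7179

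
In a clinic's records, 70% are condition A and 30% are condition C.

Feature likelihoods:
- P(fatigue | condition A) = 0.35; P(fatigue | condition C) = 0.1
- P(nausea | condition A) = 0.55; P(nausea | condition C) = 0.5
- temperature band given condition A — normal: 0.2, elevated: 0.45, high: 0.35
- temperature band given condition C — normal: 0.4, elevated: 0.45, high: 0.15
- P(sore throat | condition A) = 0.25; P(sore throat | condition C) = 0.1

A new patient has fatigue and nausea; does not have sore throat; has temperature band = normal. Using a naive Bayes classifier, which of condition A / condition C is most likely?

condition A: 0.7 × 0.35 × 0.55 × 0.2 × (1−0.25) = 0.0202125
condition C: 0.3 × 0.1 × 0.5 × 0.4 × (1−0.1) = 0.0054
Highest score → condition A.

condition A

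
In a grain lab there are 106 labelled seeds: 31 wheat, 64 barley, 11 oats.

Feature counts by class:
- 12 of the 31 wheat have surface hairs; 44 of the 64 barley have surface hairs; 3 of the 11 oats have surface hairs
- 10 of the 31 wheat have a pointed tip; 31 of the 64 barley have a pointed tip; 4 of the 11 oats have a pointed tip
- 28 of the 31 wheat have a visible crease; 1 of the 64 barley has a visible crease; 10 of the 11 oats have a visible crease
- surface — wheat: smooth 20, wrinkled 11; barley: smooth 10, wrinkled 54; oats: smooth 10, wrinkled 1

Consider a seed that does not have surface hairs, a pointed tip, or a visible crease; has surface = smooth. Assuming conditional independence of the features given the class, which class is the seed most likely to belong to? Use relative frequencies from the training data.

wheat: (31/106) × (19/31) × (21/31) × (3/31) × (20/31) ≈ 0.00758112
barley: (64/106) × (20/64) × (33/64) × (63/64) × (10/64) ≈ 0.0149637
oats: (11/106) × (8/11) × (7/11) × (1/11) × (10/11) ≈ 0.00396921
Highest score → barley.

barley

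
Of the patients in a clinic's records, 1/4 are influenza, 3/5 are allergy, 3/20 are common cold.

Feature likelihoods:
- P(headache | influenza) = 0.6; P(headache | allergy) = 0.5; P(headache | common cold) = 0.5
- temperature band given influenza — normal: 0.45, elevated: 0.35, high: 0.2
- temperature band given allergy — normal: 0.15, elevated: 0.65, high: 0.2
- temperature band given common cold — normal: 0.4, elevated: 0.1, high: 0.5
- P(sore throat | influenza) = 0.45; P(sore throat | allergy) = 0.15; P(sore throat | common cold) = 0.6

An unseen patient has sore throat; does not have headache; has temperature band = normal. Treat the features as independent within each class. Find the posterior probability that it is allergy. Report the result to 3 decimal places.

influenza: 0.25 × (1−0.6) × 0.45 × 0.45 = 0.02025
allergy: 0.6 × (1−0.5) × 0.15 × 0.15 = 0.00675
common cold: 0.15 × (1−0.5) × 0.4 × 0.6 = 0.018
P(allergy | x) = 0.00675 / 0.045 ≈ 0.150

0.150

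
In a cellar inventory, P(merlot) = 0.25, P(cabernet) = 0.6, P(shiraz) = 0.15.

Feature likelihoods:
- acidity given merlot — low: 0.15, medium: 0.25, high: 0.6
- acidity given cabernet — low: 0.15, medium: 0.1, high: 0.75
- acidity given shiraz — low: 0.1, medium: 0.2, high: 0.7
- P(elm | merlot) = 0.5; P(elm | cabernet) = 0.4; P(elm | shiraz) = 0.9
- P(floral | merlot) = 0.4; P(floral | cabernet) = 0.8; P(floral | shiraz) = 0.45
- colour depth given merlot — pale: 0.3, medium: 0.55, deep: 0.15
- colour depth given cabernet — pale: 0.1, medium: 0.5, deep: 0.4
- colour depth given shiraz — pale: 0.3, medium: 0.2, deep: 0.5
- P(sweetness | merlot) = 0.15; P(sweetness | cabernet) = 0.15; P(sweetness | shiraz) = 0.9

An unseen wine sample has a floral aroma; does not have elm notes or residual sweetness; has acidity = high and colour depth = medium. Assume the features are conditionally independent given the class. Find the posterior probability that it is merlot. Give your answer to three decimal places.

0.132

merlot: 0.25 × 0.6 × (1−0.5) × 0.4 × 0.55 × (1−0.15) = 0.014025
cabernet: 0.6 × 0.75 × (1−0.4) × 0.8 × 0.5 × (1−0.15) = 0.0918
shiraz: 0.15 × 0.7 × (1−0.9) × 0.45 × 0.2 × (1−0.9) = 0.0000945
P(merlot | x) = 0.014025 / 0.1059195 ≈ 0.132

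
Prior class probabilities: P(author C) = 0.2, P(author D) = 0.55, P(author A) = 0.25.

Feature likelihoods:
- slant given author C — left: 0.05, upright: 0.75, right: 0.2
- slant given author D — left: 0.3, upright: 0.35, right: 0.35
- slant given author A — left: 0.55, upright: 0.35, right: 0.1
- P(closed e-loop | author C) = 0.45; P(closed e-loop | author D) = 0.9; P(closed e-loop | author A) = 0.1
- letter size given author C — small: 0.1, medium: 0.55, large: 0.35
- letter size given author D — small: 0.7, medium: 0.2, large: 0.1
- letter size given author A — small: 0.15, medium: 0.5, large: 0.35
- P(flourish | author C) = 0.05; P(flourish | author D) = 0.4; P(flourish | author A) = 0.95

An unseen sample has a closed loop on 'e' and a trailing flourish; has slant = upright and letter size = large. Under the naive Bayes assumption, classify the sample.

author C: 0.2 × 0.75 × 0.45 × 0.35 × 0.05 = 0.00118125
author D: 0.55 × 0.35 × 0.9 × 0.1 × 0.4 = 0.00693
author A: 0.25 × 0.35 × 0.1 × 0.35 × 0.95 = 0.002909375
Highest score → author D.

author D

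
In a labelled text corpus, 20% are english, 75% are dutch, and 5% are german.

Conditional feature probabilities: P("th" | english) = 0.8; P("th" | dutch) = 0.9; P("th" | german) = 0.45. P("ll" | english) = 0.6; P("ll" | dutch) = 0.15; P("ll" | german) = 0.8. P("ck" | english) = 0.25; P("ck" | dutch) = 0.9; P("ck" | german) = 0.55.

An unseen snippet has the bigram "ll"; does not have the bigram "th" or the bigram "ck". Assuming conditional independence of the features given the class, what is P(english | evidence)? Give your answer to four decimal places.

english: 0.2 × (1−0.8) × 0.6 × (1−0.25) = 0.018
dutch: 0.75 × (1−0.9) × 0.15 × (1−0.9) = 0.001125
german: 0.05 × (1−0.45) × 0.8 × (1−0.55) = 0.0099
P(english | x) = 0.018 / 0.029025 ≈ 0.6202

0.6202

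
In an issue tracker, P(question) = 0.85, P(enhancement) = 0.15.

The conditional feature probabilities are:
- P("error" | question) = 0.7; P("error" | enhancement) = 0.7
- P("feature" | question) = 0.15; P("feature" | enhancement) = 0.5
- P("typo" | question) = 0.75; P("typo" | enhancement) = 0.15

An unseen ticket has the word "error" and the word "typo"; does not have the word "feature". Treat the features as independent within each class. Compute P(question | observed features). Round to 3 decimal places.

0.980

question: 0.85 × 0.7 × (1−0.15) × 0.75 = 0.3793125
enhancement: 0.15 × 0.7 × (1−0.5) × 0.15 = 0.007875
P(question | x) = 0.3793125 / 0.3871875 ≈ 0.980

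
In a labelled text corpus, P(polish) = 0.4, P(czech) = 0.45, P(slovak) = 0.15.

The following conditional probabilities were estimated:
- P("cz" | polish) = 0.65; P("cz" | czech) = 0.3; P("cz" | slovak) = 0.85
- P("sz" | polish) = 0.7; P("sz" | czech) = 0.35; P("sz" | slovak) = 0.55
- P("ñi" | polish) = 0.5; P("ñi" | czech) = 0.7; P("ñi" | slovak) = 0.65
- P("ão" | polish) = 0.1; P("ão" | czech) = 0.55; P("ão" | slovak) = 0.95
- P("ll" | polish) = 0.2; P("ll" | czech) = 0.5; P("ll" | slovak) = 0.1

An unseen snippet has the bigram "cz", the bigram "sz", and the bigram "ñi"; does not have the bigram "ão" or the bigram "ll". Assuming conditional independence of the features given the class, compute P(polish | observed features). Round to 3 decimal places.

polish: 0.4 × 0.65 × 0.7 × 0.5 × (1−0.1) × (1−0.2) = 0.06552
czech: 0.45 × 0.3 × 0.35 × 0.7 × (1−0.55) × (1−0.5) = 0.007441875
slovak: 0.15 × 0.85 × 0.55 × 0.65 × (1−0.95) × (1−0.1) = 0.00205115625
P(polish | x) = 0.06552 / 0.07501303125 ≈ 0.873

0.873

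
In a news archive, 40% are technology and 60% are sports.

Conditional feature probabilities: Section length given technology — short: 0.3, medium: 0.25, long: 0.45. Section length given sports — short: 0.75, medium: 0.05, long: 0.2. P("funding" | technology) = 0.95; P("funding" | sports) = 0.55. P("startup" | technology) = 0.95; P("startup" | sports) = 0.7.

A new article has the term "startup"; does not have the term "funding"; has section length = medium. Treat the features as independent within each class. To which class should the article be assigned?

sports

technology: 0.4 × 0.25 × (1−0.95) × 0.95 = 0.00475
sports: 0.6 × 0.05 × (1−0.55) × 0.7 = 0.00945
Highest score → sports.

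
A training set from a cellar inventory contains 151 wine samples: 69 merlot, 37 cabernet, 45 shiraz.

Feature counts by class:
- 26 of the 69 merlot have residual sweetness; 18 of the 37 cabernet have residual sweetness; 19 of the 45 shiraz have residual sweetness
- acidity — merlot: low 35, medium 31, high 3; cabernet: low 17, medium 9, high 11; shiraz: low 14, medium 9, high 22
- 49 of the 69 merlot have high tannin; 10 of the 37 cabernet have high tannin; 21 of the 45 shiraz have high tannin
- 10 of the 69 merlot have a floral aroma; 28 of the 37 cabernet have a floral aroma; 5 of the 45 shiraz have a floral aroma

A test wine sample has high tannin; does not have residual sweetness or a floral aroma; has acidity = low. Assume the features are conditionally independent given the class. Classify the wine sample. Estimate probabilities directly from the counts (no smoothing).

merlot

merlot: (69/151) × (43/69) × (35/69) × (49/69) × (59/69) ≈ 0.0877123
cabernet: (37/151) × (19/37) × (17/37) × (10/37) × (9/37) ≈ 0.00380069
shiraz: (45/151) × (26/45) × (14/45) × (21/45) × (40/45) ≈ 0.0222211
Highest score → merlot.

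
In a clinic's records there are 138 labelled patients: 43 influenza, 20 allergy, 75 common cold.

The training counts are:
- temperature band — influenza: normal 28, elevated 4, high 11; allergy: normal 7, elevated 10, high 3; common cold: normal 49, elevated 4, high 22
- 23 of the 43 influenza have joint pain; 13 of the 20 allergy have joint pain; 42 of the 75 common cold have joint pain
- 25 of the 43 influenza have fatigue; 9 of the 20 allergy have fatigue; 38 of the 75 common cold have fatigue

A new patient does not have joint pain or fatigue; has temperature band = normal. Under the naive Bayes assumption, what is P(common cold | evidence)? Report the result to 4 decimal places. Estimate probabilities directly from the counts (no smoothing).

influenza: (43/138) × (28/43) × (20/43) × (18/43) ≈ 0.0395043
allergy: (20/138) × (7/20) × (7/20) × (11/20) ≈ 0.00976449
common cold: (75/138) × (49/75) × (33/75) × (37/75) ≈ 0.0770744
P(common cold | x) = 0.0770744 / 0.12634319 ≈ 0.6100

0.6100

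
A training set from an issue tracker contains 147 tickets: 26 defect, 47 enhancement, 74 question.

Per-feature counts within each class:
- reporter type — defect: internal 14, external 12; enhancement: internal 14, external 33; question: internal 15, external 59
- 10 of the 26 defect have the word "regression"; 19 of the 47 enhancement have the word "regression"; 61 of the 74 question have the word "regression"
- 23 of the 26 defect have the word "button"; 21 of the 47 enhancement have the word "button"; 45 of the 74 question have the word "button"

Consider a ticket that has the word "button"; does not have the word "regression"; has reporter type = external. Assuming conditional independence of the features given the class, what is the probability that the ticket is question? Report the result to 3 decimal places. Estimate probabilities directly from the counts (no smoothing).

defect: (26/147) × (12/26) × (16/26) × (23/26) ≈ 0.0444391
enhancement: (47/147) × (33/47) × (28/47) × (21/47) ≈ 0.0597555
question: (74/147) × (59/74) × (13/74) × (45/74) ≈ 0.0428773
P(question | x) = 0.0428773 / 0.1470719 ≈ 0.292

0.292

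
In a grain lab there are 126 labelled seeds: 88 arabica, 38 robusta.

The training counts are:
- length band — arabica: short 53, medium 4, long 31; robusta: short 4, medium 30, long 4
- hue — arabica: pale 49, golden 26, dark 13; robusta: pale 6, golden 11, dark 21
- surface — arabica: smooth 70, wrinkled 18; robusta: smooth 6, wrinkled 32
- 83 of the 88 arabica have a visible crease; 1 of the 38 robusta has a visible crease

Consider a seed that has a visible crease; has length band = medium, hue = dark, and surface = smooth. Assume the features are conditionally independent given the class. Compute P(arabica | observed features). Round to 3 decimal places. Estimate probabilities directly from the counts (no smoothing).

0.866

arabica: (88/126) × (4/88) × (13/88) × (70/88) × (83/88) ≈ 0.00351853
robusta: (38/126) × (30/38) × (21/38) × (6/38) × (1/38) ≈ 0.000546727
P(arabica | x) = 0.00351853 / 0.004065257 ≈ 0.866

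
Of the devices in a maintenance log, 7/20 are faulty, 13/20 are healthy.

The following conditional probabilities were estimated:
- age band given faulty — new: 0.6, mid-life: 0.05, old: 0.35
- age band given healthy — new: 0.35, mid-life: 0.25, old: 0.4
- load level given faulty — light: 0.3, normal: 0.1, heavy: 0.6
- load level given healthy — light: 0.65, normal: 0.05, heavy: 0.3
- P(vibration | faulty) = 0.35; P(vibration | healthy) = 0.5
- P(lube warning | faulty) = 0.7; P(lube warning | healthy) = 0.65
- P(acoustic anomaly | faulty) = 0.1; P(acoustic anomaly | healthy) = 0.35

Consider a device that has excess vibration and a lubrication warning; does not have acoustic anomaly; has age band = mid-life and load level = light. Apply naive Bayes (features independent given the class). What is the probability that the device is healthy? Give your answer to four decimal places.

0.9507

faulty: 0.35 × 0.05 × 0.3 × 0.35 × 0.7 × (1−0.1) = 0.001157625
healthy: 0.65 × 0.25 × 0.65 × 0.5 × 0.65 × (1−0.35) = 0.02231328125
P(healthy | x) = 0.02231328125 / 0.02347090625 ≈ 0.9507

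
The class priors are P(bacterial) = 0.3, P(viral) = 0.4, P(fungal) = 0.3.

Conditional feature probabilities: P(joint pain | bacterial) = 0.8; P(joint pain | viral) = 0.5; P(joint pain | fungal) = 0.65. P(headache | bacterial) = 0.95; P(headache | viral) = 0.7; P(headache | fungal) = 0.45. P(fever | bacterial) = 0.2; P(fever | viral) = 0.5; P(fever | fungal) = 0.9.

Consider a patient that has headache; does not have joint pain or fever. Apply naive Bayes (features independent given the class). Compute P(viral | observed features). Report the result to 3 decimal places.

bacterial: 0.3 × (1−0.8) × 0.95 × (1−0.2) = 0.0456
viral: 0.4 × (1−0.5) × 0.7 × (1−0.5) = 0.07
fungal: 0.3 × (1−0.65) × 0.45 × (1−0.9) = 0.004725
P(viral | x) = 0.07 / 0.120325 ≈ 0.582

0.582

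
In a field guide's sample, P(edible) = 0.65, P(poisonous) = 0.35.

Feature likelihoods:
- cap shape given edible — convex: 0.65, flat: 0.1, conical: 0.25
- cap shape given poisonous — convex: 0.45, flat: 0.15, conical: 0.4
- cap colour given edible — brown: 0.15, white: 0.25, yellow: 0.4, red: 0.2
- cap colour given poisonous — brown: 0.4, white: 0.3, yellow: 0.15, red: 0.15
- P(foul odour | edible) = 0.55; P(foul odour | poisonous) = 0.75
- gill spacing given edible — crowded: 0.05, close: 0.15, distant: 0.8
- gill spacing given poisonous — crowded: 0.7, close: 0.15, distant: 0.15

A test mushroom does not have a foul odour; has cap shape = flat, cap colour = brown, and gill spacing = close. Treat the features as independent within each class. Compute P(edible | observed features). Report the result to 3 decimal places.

edible: 0.65 × 0.1 × 0.15 × (1−0.55) × 0.15 = 0.000658125
poisonous: 0.35 × 0.15 × 0.4 × (1−0.75) × 0.15 = 0.0007875
P(edible | x) = 0.000658125 / 0.001445625 ≈ 0.455

0.455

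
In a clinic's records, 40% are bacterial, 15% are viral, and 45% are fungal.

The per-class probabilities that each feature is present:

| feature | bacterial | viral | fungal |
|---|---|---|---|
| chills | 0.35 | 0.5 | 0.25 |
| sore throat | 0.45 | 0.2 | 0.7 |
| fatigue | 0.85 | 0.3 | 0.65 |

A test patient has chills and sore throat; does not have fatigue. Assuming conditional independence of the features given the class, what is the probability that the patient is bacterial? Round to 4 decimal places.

bacterial: 0.4 × 0.35 × 0.45 × (1−0.85) = 0.00945
viral: 0.15 × 0.5 × 0.2 × (1−0.3) = 0.0105
fungal: 0.45 × 0.25 × 0.7 × (1−0.65) = 0.0275625
P(bacterial | x) = 0.00945 / 0.0475125 ≈ 0.1989

0.1989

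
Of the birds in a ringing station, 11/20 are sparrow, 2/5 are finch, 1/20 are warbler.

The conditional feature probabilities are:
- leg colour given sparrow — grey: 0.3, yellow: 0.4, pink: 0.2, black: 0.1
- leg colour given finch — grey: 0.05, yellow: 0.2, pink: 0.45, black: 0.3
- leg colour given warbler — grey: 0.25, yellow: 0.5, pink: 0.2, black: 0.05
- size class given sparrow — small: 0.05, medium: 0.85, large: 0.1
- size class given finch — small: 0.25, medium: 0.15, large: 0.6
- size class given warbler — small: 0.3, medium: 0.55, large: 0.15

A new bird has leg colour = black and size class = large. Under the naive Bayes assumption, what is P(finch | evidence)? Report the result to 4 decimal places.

0.9246

sparrow: 0.55 × 0.1 × 0.1 = 0.0055
finch: 0.4 × 0.3 × 0.6 = 0.072
warbler: 0.05 × 0.05 × 0.15 = 0.000375
P(finch | x) = 0.072 / 0.077875 ≈ 0.9246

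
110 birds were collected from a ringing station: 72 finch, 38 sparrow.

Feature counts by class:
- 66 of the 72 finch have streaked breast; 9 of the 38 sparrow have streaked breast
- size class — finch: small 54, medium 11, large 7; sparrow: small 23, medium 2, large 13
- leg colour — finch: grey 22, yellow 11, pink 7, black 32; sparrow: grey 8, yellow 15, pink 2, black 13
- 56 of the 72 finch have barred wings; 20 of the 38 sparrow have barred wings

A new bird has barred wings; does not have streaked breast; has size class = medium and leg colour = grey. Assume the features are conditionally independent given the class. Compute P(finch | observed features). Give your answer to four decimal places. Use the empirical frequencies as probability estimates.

finch: (72/110) × (6/72) × (11/72) × (22/72) × (56/72) ≈ 0.00198045
sparrow: (38/110) × (29/38) × (2/38) × (8/38) × (20/38) ≈ 0.00153746
P(finch | x) = 0.00198045 / 0.00351791 ≈ 0.5630

0.5630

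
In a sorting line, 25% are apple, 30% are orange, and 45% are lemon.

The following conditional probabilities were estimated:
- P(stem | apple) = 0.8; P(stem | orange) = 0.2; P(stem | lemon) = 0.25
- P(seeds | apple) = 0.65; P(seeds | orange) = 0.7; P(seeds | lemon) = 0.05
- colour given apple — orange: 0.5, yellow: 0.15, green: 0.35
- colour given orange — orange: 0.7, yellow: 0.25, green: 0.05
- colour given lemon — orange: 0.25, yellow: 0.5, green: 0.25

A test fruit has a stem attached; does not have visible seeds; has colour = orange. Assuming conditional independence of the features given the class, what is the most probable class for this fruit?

apple: 0.25 × 0.8 × (1−0.65) × 0.5 = 0.035
orange: 0.3 × 0.2 × (1−0.7) × 0.7 = 0.0126
lemon: 0.45 × 0.25 × (1−0.05) × 0.25 = 0.02671875
Highest score → apple.

apple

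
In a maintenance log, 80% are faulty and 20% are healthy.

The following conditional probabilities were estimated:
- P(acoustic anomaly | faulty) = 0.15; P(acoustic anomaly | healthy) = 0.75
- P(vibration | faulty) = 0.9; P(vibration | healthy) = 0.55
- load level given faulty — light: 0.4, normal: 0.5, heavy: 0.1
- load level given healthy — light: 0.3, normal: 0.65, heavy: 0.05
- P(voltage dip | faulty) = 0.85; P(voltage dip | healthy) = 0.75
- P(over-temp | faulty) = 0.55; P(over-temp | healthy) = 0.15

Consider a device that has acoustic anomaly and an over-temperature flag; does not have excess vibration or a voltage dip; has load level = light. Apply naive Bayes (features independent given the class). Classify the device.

faulty: 0.8 × 0.15 × (1−0.9) × 0.4 × (1−0.85) × 0.55 = 0.000396
healthy: 0.2 × 0.75 × (1−0.55) × 0.3 × (1−0.75) × 0.15 = 0.000759375
Highest score → healthy.

healthy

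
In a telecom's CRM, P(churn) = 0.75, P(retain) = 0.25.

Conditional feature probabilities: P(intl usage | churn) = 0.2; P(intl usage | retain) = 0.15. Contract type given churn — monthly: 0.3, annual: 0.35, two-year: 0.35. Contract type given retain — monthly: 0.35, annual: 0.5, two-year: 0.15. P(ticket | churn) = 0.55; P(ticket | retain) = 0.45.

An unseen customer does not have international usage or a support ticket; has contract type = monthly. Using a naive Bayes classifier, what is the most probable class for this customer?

churn

churn: 0.75 × (1−0.2) × 0.3 × (1−0.55) = 0.081
retain: 0.25 × (1−0.15) × 0.35 × (1−0.45) = 0.04090625
Highest score → churn.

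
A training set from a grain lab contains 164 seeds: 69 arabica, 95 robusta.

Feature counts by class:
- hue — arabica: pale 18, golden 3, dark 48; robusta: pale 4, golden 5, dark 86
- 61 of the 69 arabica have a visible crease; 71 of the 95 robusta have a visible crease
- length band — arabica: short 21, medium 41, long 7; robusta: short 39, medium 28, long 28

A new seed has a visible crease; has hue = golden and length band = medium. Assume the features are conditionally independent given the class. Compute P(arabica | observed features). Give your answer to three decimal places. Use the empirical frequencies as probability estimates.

arabica: (69/164) × (3/69) × (61/69) × (41/69) ≈ 0.00960933
robusta: (95/164) × (5/95) × (71/95) × (28/95) ≈ 0.00671576
P(arabica | x) = 0.00960933 / 0.01632509 ≈ 0.589

0.589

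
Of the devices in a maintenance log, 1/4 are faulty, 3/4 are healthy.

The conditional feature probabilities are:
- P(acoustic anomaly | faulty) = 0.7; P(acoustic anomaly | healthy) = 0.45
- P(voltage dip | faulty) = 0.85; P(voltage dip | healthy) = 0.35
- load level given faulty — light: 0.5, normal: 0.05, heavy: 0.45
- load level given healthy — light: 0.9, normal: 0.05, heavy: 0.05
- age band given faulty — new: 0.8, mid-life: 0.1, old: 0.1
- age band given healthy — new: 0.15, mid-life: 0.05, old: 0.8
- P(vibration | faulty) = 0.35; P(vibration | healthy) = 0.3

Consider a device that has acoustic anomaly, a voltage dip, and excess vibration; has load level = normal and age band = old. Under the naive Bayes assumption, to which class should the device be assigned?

healthy

faulty: 0.25 × 0.7 × 0.85 × 0.05 × 0.1 × 0.35 = 0.0002603125
healthy: 0.75 × 0.45 × 0.35 × 0.05 × 0.8 × 0.3 = 0.0014175
Highest score → healthy.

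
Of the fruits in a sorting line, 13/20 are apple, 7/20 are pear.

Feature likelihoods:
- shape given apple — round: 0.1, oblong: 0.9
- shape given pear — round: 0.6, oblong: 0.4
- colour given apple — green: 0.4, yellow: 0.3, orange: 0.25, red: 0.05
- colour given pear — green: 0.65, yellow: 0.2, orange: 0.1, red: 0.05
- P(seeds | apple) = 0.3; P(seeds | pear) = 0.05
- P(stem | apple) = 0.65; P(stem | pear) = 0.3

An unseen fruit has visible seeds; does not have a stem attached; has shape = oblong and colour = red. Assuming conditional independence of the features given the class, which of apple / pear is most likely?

apple: 0.65 × 0.9 × 0.05 × 0.3 × (1−0.65) = 0.00307125
pear: 0.35 × 0.4 × 0.05 × 0.05 × (1−0.3) = 0.000245
Highest score → apple.

apple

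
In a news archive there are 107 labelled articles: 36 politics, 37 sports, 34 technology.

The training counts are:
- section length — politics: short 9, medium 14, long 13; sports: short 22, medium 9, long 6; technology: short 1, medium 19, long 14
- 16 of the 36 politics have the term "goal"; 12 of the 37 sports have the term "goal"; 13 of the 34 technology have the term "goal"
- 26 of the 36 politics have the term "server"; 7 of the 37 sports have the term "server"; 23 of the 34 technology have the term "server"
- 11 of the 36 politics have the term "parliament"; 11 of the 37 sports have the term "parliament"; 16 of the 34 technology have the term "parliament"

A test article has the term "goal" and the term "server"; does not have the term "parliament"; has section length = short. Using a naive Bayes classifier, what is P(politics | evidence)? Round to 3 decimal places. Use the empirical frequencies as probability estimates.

politics: (36/107) × (9/36) × (16/36) × (26/36) × (25/36) ≈ 0.0187493
sports: (37/107) × (22/37) × (12/37) × (7/37) × (26/37) ≈ 0.00886516
technology: (34/107) × (1/34) × (13/34) × (23/34) × (18/34) ≈ 0.00127974
P(politics | x) = 0.0187493 / 0.0288942 ≈ 0.649

0.649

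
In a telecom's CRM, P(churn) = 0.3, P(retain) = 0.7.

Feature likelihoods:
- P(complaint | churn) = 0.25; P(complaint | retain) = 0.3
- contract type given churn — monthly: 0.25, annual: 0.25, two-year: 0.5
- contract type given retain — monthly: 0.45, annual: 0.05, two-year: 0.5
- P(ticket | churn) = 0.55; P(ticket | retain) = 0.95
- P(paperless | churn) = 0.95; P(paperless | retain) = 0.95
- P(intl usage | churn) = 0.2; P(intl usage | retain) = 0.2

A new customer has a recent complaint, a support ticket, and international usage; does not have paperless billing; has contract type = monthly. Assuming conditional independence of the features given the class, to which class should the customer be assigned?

churn: 0.3 × 0.25 × 0.25 × 0.55 × (1−0.95) × 0.2 = 0.000103125
retain: 0.7 × 0.3 × 0.45 × 0.95 × (1−0.95) × 0.2 = 0.00089775
Highest score → retain.

retain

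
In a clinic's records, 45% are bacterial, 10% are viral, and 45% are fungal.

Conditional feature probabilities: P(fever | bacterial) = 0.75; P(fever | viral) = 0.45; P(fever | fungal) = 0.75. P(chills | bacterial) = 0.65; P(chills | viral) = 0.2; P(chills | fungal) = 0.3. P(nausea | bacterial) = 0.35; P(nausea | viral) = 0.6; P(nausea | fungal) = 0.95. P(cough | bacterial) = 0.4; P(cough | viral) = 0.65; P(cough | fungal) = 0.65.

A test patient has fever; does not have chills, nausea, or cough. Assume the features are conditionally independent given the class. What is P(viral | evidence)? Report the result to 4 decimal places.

bacterial: 0.45 × 0.75 × (1−0.65) × (1−0.35) × (1−0.4) = 0.04606875
viral: 0.1 × 0.45 × (1−0.2) × (1−0.6) × (1−0.65) = 0.00504
fungal: 0.45 × 0.75 × (1−0.3) × (1−0.95) × (1−0.65) = 0.004134375
P(viral | x) = 0.00504 / 0.055243125 ≈ 0.0912

0.0912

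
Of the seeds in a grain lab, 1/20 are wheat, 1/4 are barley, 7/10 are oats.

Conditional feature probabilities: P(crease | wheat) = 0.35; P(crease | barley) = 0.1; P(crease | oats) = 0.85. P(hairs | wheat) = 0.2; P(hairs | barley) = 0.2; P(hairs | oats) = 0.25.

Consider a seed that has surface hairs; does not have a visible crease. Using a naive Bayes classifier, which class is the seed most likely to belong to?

barley

wheat: 0.05 × (1−0.35) × 0.2 = 0.0065
barley: 0.25 × (1−0.1) × 0.2 = 0.045
oats: 0.7 × (1−0.85) × 0.25 = 0.02625
Highest score → barley.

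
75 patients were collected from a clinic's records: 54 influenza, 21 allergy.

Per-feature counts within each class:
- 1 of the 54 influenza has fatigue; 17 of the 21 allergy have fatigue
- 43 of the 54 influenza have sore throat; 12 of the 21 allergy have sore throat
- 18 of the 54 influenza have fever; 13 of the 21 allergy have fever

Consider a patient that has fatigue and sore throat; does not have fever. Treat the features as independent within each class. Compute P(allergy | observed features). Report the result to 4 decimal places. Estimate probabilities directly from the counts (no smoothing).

influenza: (54/75) × (1/54) × (43/54) × (36/54) ≈ 0.00707819
allergy: (21/75) × (17/21) × (12/21) × (8/21) ≈ 0.0493424
P(allergy | x) = 0.0493424 / 0.05642059 ≈ 0.8745

0.8745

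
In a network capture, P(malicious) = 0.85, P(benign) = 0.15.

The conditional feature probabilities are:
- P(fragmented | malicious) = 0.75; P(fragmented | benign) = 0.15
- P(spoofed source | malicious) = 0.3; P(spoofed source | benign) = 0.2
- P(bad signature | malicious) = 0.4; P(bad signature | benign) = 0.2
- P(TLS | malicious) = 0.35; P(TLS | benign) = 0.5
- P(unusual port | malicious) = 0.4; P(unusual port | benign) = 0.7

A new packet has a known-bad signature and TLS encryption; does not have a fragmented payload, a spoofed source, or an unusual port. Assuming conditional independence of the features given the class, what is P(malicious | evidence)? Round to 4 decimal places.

malicious: 0.85 × (1−0.75) × (1−0.3) × 0.4 × 0.35 × (1−0.4) = 0.012495
benign: 0.15 × (1−0.15) × (1−0.2) × 0.2 × 0.5 × (1−0.7) = 0.00306
P(malicious | x) = 0.012495 / 0.015555 ≈ 0.8033

0.8033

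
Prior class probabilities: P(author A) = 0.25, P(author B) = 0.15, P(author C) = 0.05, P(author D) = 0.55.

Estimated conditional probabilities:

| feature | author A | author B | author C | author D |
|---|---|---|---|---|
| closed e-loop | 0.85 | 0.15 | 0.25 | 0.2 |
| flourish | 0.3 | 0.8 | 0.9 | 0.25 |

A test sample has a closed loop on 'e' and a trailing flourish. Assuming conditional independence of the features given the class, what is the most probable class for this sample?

author A: 0.25 × 0.85 × 0.3 = 0.06375
author B: 0.15 × 0.15 × 0.8 = 0.018
author C: 0.05 × 0.25 × 0.9 = 0.01125
author D: 0.55 × 0.2 × 0.25 = 0.0275
Highest score → author A.

author A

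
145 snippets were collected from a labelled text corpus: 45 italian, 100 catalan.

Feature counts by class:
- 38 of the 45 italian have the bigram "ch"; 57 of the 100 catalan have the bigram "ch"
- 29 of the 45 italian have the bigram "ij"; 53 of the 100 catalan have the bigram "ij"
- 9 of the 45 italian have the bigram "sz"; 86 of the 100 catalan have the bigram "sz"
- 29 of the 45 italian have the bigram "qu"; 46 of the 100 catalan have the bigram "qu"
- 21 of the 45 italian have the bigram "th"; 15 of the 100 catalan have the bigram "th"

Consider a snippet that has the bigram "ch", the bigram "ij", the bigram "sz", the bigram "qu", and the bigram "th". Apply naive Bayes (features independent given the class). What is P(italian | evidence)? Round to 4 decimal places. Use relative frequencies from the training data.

0.4511

italian: (45/145) × (38/45) × (29/45) × (9/45) × (29/45) × (21/45) ≈ 0.0101584
catalan: (100/145) × (57/100) × (53/100) × (86/100) × (46/100) × (15/100) ≈ 0.0123632
P(italian | x) = 0.0101584 / 0.0225216 ≈ 0.4511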